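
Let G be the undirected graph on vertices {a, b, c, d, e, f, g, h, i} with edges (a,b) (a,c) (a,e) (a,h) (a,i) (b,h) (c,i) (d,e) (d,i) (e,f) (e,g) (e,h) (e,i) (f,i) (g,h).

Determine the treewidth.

2

A width-2 tree decomposition is:
Bags: B1 = {a, c, i}  B2 = {a, e, i}  B3 = {d, e, i}  B4 = {e, f, i}  B5 = {a, e, h}  B6 = {e, g, h}  B7 = {a, b, h}
Tree: B1–B2, B2–B3, B3–B4, B2–B5, B5–B6, B5–B7
Each bag holds 3 vertices, so the decomposition has width 2, which upper-bounds the treewidth. On the other hand G contains the 3-clique {e, g, h}. A clique must lie in a single bag of any decomposition, so no decomposition can have width below 2. The upper and lower bounds meet at 2, so that is the treewidth.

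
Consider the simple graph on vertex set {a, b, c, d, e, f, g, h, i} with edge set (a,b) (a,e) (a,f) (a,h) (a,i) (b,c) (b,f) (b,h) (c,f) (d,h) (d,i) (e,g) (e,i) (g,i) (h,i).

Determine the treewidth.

2

A width-2 tree decomposition is:
Bags: B1 = {d, h, i}  B2 = {a, h, i}  B3 = {a, b, h}  B4 = {a, e, i}  B5 = {e, g, i}  B6 = {a, b, f}  B7 = {b, c, f}
Tree: B1–B2, B2–B3, B2–B4, B4–B5, B3–B6, B6–B7
Every bag has size at most 3, so the width is 3 − 1 = 2 and tw(G) ≤ 2. On the other hand G contains the 3-clique {b, c, f}. A clique must lie in a single bag of any decomposition, so no decomposition can have width below 2. Combining the bounds, tw(G) = 2.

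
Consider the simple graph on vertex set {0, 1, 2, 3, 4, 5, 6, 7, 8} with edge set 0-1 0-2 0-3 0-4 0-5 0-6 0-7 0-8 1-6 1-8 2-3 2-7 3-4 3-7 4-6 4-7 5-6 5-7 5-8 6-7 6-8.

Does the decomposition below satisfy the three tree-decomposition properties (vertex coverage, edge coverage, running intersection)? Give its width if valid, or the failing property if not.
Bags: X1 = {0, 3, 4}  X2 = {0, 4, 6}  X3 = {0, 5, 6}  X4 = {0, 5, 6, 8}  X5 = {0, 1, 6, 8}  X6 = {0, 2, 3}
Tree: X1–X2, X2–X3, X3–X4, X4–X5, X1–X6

A tree decomposition must satisfy three properties: every vertex lies in some bag; for every edge, both endpoints lie together in some bag; and for every vertex, the bags containing it form a connected subtree. Here vertex 7 appears in no bag, so the decomposition is invalid.

No — vertex 7 appears in no bag.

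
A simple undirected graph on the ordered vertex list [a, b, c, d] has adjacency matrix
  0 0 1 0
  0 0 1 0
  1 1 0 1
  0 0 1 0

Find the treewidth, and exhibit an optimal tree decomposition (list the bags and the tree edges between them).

The largest bag has 2 vertices, giving width 1; this decomposition certifies tw(G) ≤ 1. Since G has at least one edge (e.g. c–d), it is not an edgeless graph, so tw(G) ≥ 1. Therefore the treewidth is 1.

Treewidth 1.
One optimal decomposition is:
Bags: B1 = {c, d}  B2 = {b, c}  B3 = {a, c}
Tree: B1–B2, B2–B3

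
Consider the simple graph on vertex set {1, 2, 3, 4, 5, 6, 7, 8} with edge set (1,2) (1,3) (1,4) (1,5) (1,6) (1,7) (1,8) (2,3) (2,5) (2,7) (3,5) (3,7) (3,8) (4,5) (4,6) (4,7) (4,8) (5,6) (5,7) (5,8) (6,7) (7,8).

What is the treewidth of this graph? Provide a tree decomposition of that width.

Each bag holds 5 vertices, so the decomposition has width 4, which upper-bounds the treewidth. On the other hand G contains the 5-clique {1, 3, 5, 7, 8}. A clique must lie in a single bag of any decomposition, so no decomposition can have width below 4. Hence tw(G) = 4 exactly.

Treewidth 4.
Bags: B1 = {1, 2, 3, 5, 7}  B2 = {1, 3, 5, 7, 8}  B3 = {1, 4, 5, 7, 8}  B4 = {1, 4, 5, 6, 7}
Tree: B1–B2, B2–B3, B3–B4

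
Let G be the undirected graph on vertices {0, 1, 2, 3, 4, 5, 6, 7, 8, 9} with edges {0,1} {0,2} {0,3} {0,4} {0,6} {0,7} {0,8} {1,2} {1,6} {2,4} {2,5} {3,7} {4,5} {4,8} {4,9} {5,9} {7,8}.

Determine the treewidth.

2

A width-2 tree decomposition is:
Bags: B1 = {0, 4, 8}  B2 = {0, 7, 8}  B3 = {0, 2, 4}  B4 = {2, 4, 5}  B5 = {0, 1, 2}  B6 = {0, 3, 7}  B7 = {4, 5, 9}  B8 = {0, 1, 6}
Tree: B1–B2, B1–B3, B3–B4, B3–B5, B2–B6, B4–B7, B5–B8
Each bag holds 3 vertices, so the decomposition has width 2, which upper-bounds the treewidth. For the lower bound, the 3 vertices {0, 1, 2} are pairwise adjacent, and any tree decomposition puts a clique entirely inside one bag — forcing width ≥ 2. Therefore the treewidth is 2.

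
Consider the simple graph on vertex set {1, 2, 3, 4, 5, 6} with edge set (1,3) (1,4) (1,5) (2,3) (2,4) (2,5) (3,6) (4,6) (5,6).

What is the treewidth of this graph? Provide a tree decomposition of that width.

Treewidth 3.
One optimal decomposition is:
Bags: B1 = {1, 2, 5, 6}  B2 = {1, 2, 4, 6}  B3 = {1, 2, 3, 6}
Tree: B1–B2, B2–B3

The largest bag has 4 vertices, giving width 3; this decomposition certifies tw(G) ≤ 3. For the lower bound: the 4 vertex sets {2,5}, {4,6}, {1}, {3} are disjoint, each induces a connected subgraph, and every pair is joined by at least one edge of G. Contracting each set to a single vertex therefore yields K_{4} as a minor, and since treewidth is minor-monotone, tw(G) ≥ tw(K_{4}) = 3. The upper and lower bounds meet at 3, so that is the treewidth.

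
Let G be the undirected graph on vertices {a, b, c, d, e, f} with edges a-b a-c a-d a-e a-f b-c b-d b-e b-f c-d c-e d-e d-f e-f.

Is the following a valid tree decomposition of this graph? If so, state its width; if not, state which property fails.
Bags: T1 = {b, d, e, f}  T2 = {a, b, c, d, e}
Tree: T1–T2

No — edge (a,f) lies in no bag.

A tree decomposition must satisfy three properties: every vertex lies in some bag; for every edge, both endpoints lie together in some bag; and for every vertex, the bags containing it form a connected subtree. Here edge (a,f) lies in no bag, so the decomposition is invalid.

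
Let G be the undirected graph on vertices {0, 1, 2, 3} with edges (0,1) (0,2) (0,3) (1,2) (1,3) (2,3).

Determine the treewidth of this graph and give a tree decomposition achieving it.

Treewidth 3.
One optimal decomposition is:
Bags: B1 = {0, 1, 2, 3}
Tree: (single bag)

With just one bag of size 4, the width is 4 − 1 = 3, so tw(G) ≤ 3. Conversely, {0, 1, 2, 3} is a clique of size 4, and the vertices of any clique must share a bag in every tree decomposition; so some bag has ≥ 4 vertices and tw(G) ≥ 3. The upper and lower bounds meet at 3, so that is the treewidth.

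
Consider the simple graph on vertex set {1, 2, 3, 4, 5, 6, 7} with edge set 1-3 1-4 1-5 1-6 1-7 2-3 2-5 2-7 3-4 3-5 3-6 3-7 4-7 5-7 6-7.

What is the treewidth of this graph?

3

A width-3 tree decomposition is:
Bags: B1 = {1, 3, 6, 7}  B2 = {1, 3, 4, 7}  B3 = {1, 3, 5, 7}  B4 = {2, 3, 5, 7}
Tree: B1–B2, B1–B3, B3–B4
Every bag has size at most 4, so the width is 4 − 1 = 3 and tw(G) ≤ 3. On the other hand G contains the 4-clique {1, 3, 4, 7}. A clique must lie in a single bag of any decomposition, so no decomposition can have width below 3. Therefore the treewidth is 3.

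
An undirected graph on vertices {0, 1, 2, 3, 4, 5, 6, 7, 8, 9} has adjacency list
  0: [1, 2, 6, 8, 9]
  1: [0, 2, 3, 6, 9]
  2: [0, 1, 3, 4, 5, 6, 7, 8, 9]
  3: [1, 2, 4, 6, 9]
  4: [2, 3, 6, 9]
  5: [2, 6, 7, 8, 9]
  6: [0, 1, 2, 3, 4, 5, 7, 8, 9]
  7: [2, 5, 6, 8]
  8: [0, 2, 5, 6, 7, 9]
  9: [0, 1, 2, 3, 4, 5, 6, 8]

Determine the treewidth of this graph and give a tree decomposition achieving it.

Treewidth 4.
Bags: B1 = {2, 5, 6, 7, 8}  B2 = {2, 5, 6, 8, 9}  B3 = {0, 2, 6, 8, 9}  B4 = {0, 1, 2, 6, 9}  B5 = {1, 2, 3, 6, 9}  B6 = {2, 3, 4, 6, 9}
Tree: B1–B2, B2–B3, B3–B4, B4–B5, B5–B6

Each bag holds 5 vertices, so the decomposition has width 4, which upper-bounds the treewidth. Conversely, {0, 2, 6, 8, 9} is a clique of size 5, and the vertices of any clique must share a bag in every tree decomposition; so some bag has ≥ 5 vertices and tw(G) ≥ 4. Combining the bounds, tw(G) = 4.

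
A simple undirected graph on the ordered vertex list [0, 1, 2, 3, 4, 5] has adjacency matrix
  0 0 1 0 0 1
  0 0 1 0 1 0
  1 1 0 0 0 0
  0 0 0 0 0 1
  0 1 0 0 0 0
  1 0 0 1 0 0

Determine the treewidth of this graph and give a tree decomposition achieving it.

Treewidth 1.
One such decomposition:
Bags: B1 = {3, 5}  B2 = {0, 5}  B3 = {0, 2}  B4 = {1, 2}  B5 = {1, 4}
Tree: B1–B2, B2–B3, B3–B4, B4–B5

Each bag holds 2 vertices, so the decomposition has width 1, which upper-bounds the treewidth. G has an edge, so its treewidth is at least 1. Therefore the treewidth is 1.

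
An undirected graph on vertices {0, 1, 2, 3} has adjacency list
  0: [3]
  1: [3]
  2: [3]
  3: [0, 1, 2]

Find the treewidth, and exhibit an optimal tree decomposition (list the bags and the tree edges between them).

Each bag holds 2 vertices, so the decomposition has width 1, which upper-bounds the treewidth. Any graph with an edge has treewidth ≥ 1, and G has the edge 0–3. Hence tw(G) = 1 exactly.

Treewidth 1.
One optimal decomposition is:
Bags: B1 = {0, 3}  B2 = {1, 3}  B3 = {2, 3}
Tree: B1–B2, B2–B3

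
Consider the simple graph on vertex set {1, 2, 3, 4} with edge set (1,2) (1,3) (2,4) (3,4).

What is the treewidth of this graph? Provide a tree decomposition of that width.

Treewidth 2.
One optimal decomposition is:
Bags: B1 = {1, 2, 3}  B2 = {2, 3, 4}
Tree: B1–B2

Every bag has size at most 3, so the width is 3 − 1 = 2 and tw(G) ≤ 2. For the lower bound, G contains the cycle 2–1–3–4–2, so G is not a forest; only forests have treewidth ≤ 1, hence tw(G) ≥ 2. Hence tw(G) = 2 exactly.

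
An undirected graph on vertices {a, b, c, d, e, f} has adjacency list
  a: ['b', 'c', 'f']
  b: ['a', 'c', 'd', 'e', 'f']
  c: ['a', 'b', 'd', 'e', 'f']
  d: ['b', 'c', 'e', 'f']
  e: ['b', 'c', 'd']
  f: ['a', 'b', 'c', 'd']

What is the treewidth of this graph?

3

A width-3 tree decomposition is:
Bags: B1 = {b, c, d, f}  B2 = {b, c, d, e}  B3 = {a, b, c, f}
Tree: B1–B2, B1–B3
Each bag holds 4 vertices, so the decomposition has width 3, which upper-bounds the treewidth. For the lower bound, the 4 vertices {b, c, d, e} are pairwise adjacent, and any tree decomposition puts a clique entirely inside one bag — forcing width ≥ 3. Combining the bounds, tw(G) = 3.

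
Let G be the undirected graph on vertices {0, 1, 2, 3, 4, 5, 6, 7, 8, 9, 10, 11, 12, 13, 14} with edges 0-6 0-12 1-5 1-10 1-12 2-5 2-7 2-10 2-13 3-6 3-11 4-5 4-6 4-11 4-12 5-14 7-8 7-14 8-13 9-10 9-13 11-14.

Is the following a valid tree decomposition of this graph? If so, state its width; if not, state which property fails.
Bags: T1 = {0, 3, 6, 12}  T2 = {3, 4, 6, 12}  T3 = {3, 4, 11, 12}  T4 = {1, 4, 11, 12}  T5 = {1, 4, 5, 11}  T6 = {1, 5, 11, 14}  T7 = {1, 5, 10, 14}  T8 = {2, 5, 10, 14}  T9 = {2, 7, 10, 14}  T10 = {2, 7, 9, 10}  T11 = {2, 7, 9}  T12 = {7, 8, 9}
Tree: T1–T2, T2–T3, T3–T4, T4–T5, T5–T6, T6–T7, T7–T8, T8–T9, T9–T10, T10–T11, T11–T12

A tree decomposition must satisfy three properties: every vertex lies in some bag; for every edge, both endpoints lie together in some bag; and for every vertex, the bags containing it form a connected subtree. Here vertex 13 appears in no bag, so the decomposition is invalid.

No — vertex 13 appears in no bag.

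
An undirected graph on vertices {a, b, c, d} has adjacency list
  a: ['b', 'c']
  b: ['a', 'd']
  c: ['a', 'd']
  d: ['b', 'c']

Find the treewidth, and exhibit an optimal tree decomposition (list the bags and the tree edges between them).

Treewidth 2.
One such decomposition:
Bags: B1 = {b, c, d}  B2 = {a, b, c}
Tree: B1–B2

The largest bag has 3 vertices, giving width 2; this decomposition certifies tw(G) ≤ 2. For the lower bound, G contains the cycle c–d–b–a–c, so G is not a forest; only forests have treewidth ≤ 1, hence tw(G) ≥ 2. The upper and lower bounds meet at 2, so that is the treewidth.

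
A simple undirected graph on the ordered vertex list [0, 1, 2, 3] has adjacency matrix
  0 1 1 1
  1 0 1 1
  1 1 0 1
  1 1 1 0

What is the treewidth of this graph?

3

A width-3 tree decomposition is:
Bags: B1 = {0, 1, 2, 3}
Tree: (single bag)
With just one bag of size 4, the width is 4 − 1 = 3, so tw(G) ≤ 3. For the lower bound, the 4 vertices {0, 1, 2, 3} are pairwise adjacent, and any tree decomposition puts a clique entirely inside one bag — forcing width ≥ 3. The upper and lower bounds meet at 3, so that is the treewidth.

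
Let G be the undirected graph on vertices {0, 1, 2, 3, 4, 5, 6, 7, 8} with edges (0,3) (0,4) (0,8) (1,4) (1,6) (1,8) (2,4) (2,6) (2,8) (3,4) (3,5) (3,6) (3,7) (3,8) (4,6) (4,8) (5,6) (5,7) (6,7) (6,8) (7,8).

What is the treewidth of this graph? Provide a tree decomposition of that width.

Treewidth 3.
One such decomposition:
Bags: B1 = {1, 4, 6, 8}  B2 = {3, 4, 6, 8}  B3 = {3, 6, 7, 8}  B4 = {0, 3, 4, 8}  B5 = {2, 4, 6, 8}  B6 = {3, 5, 6, 7}
Tree: B1–B2, B2–B3, B2–B4, B2–B5, B3–B6

Every bag has size at most 4, so the width is 4 − 1 = 3 and tw(G) ≤ 3. On the other hand G contains the 4-clique {0, 3, 4, 8}. A clique must lie in a single bag of any decomposition, so no decomposition can have width below 3. The upper and lower bounds meet at 3, so that is the treewidth.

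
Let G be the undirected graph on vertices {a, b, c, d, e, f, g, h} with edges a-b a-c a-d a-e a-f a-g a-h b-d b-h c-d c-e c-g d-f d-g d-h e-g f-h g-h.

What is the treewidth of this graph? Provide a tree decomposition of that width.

Each bag holds 4 vertices, so the decomposition has width 3, which upper-bounds the treewidth. For the lower bound, the 4 vertices {a, d, g, h} are pairwise adjacent, and any tree decomposition puts a clique entirely inside one bag — forcing width ≥ 3. The upper and lower bounds meet at 3, so that is the treewidth.

Treewidth 3.
Bags: B1 = {a, d, f, h}  B2 = {a, d, g, h}  B3 = {a, b, d, h}  B4 = {a, c, d, g}  B5 = {a, c, e, g}
Tree: B1–B2, B2–B3, B2–B4, B4–B5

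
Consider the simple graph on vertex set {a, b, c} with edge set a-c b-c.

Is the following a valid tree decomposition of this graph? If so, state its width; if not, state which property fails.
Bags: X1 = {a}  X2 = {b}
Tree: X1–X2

A tree decomposition must satisfy three properties: every vertex lies in some bag; for every edge, both endpoints lie together in some bag; and for every vertex, the bags containing it form a connected subtree. Here vertex c appears in no bag, so the decomposition is invalid.

No — vertex c appears in no bag.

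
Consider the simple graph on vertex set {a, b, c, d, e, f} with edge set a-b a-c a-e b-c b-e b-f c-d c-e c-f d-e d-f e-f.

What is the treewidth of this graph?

3

A width-3 tree decomposition is:
Bags: B1 = {a, b, c, e}  B2 = {b, c, e, f}  B3 = {c, d, e, f}
Tree: B1–B2, B2–B3
Each bag holds 4 vertices, so the decomposition has width 3, which upper-bounds the treewidth. Conversely, {a, b, c, e} is a clique of size 4, and the vertices of any clique must share a bag in every tree decomposition; so some bag has ≥ 4 vertices and tw(G) ≥ 3. Hence tw(G) = 3 exactly.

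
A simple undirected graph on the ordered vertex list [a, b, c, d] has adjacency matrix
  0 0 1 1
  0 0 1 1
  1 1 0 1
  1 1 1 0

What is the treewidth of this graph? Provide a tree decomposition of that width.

The largest bag has 3 vertices, giving width 2; this decomposition certifies tw(G) ≤ 2. For the lower bound, the 3 vertices {a, c, d} are pairwise adjacent, and any tree decomposition puts a clique entirely inside one bag — forcing width ≥ 2. Hence tw(G) = 2 exactly.

Treewidth 2.
One such decomposition:
Bags: B1 = {a, c, d}  B2 = {b, c, d}
Tree: B1–B2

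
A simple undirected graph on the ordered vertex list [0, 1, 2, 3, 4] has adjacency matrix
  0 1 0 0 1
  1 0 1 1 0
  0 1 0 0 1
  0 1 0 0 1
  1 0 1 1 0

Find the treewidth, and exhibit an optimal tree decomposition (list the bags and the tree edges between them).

Each bag holds 3 vertices, so the decomposition has width 2, which upper-bounds the treewidth. The edges 3–1–0–4–3 form a cycle, so G is not a tree and its treewidth is at least 2. Therefore the treewidth is 2.

Treewidth 2.
One such decomposition:
Bags: B1 = {1, 3, 4}  B2 = {0, 1, 4}  B3 = {1, 2, 4}
Tree: B1–B2, B2–B3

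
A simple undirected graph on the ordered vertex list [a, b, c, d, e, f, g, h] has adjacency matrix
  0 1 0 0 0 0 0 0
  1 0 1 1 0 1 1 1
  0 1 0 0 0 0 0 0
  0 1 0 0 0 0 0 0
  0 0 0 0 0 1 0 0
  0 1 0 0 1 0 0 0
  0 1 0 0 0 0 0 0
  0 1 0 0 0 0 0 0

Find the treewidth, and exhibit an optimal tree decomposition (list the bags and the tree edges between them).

Each bag holds 2 vertices, so the decomposition has width 1, which upper-bounds the treewidth. Any graph with an edge has treewidth ≥ 1, and G has the edge b–c. Combining the bounds, tw(G) = 1.

Treewidth 1.
One optimal decomposition is:
Bags: B1 = {b, c}  B2 = {b, g}  B3 = {b, d}  B4 = {b, h}  B5 = {a, b}  B6 = {b, f}  B7 = {e, f}
Tree: B1–B2, B2–B3, B1–B4, B4–B5, B2–B6, B6–B7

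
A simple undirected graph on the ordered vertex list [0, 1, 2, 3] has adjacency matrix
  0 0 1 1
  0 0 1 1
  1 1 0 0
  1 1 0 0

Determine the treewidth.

A width-2 tree decomposition is:
Bags: B1 = {1, 2, 3}  B2 = {0, 2, 3}
Tree: B1–B2
Each bag holds 3 vertices, so the decomposition has width 2, which upper-bounds the treewidth. For the lower bound, G contains the cycle 3–1–2–0–3, so G is not a forest; only forests have treewidth ≤ 1, hence tw(G) ≥ 2. Combining the bounds, tw(G) = 2.

2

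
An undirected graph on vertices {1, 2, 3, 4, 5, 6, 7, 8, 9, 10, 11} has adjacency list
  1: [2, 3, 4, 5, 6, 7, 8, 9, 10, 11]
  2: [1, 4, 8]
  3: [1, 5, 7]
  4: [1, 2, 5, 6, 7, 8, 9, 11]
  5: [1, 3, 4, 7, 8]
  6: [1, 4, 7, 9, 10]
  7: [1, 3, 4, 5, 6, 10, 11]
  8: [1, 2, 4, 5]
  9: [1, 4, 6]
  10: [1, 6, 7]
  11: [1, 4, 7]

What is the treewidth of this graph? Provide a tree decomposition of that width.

Treewidth 3.
One such decomposition:
Bags: B1 = {1, 4, 6, 7}  B2 = {1, 4, 6, 9}  B3 = {1, 4, 5, 7}  B4 = {1, 3, 5, 7}  B5 = {1, 4, 7, 11}  B6 = {1, 4, 5, 8}  B7 = {1, 2, 4, 8}  B8 = {1, 6, 7, 10}
Tree: B1–B2, B1–B3, B3–B4, B3–B5, B3–B6, B6–B7, B1–B8

Each bag holds 4 vertices, so the decomposition has width 3, which upper-bounds the treewidth. For the lower bound, the 4 vertices {1, 6, 7, 10} are pairwise adjacent, and any tree decomposition puts a clique entirely inside one bag — forcing width ≥ 3. Therefore the treewidth is 3.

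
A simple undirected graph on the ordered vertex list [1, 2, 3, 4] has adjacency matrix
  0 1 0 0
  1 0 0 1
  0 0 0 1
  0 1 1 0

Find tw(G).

A width-1 tree decomposition is:
Bags: B1 = {2, 4}  B2 = {3, 4}  B3 = {1, 2}
Tree: B1–B2, B1–B3
Each bag holds 2 vertices, so the decomposition has width 1, which upper-bounds the treewidth. Since G has at least one edge (e.g. 2–4), it is not an edgeless graph, so tw(G) ≥ 1. Therefore the treewidth is 1.

1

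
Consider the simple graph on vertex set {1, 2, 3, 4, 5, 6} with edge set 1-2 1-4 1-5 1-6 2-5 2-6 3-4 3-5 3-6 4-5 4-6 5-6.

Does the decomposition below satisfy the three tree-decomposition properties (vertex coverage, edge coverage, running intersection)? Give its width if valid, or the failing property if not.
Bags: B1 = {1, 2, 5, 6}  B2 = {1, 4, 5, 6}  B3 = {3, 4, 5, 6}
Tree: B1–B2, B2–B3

Yes; width 3.

Checking the three conditions: (i) the bags cover all of {1, 2, 3, 4, 5, 6}; (ii) for each edge, some bag contains both endpoints; (iii) the bags containing any fixed vertex form a subtree. All hold, so the decomposition is valid with width 4 − 1 = 3.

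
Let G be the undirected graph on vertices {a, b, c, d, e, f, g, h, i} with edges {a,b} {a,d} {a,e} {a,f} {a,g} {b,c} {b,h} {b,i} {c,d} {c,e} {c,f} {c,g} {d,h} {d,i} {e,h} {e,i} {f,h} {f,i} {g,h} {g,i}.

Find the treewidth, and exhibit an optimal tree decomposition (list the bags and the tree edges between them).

Treewidth 4.
One optimal decomposition is:
Bags: B1 = {a, c, d, h, i}  B2 = {a, b, c, h, i}  B3 = {a, c, e, h, i}  B4 = {a, c, f, h, i}  B5 = {a, c, g, h, i}
Tree: B1–B2, B2–B3, B3–B4, B4–B5

The largest bag has 5 vertices, giving width 4; this decomposition certifies tw(G) ≤ 4. For the lower bound: the 5 vertex sets {c,d}, {a,b}, {e,i}, {h}, {f} are disjoint, each induces a connected subgraph, and every pair is joined by at least one edge of G. Contracting each set to a single vertex therefore yields K_{5} as a minor, and since treewidth is minor-monotone, tw(G) ≥ tw(K_{5}) = 4. Hence tw(G) = 4 exactly.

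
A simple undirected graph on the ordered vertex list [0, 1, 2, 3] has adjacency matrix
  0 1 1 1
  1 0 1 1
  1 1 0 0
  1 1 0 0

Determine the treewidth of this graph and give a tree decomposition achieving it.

The largest bag has 3 vertices, giving width 2; this decomposition certifies tw(G) ≤ 2. On the other hand G contains the 3-clique {0, 1, 2}. A clique must lie in a single bag of any decomposition, so no decomposition can have width below 2. The upper and lower bounds meet at 2, so that is the treewidth.

Treewidth 2.
One optimal decomposition is:
Bags: B1 = {0, 1, 3}  B2 = {0, 1, 2}
Tree: B1–B2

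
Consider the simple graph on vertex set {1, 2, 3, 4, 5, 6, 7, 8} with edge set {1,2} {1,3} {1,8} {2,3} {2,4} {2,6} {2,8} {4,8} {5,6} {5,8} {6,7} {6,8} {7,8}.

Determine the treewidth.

2

A width-2 tree decomposition is:
Bags: B1 = {2, 4, 8}  B2 = {2, 6, 8}  B3 = {6, 7, 8}  B4 = {1, 2, 8}  B5 = {5, 6, 8}  B6 = {1, 2, 3}
Tree: B1–B2, B2–B3, B1–B4, B3–B5, B4–B6
Each bag holds 3 vertices, so the decomposition has width 2, which upper-bounds the treewidth. For the lower bound, the 3 vertices {1, 2, 8} are pairwise adjacent, and any tree decomposition puts a clique entirely inside one bag — forcing width ≥ 2. The upper and lower bounds meet at 2, so that is the treewidth.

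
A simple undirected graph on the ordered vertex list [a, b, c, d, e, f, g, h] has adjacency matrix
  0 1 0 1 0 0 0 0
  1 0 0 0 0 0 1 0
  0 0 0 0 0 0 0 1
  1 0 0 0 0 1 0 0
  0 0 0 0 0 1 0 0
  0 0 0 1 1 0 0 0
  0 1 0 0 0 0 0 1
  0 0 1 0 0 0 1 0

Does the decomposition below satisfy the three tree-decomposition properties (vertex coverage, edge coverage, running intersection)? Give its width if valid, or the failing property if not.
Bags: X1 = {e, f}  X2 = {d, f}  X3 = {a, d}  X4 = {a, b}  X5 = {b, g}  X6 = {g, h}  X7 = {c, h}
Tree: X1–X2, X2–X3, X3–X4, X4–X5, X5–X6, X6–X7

Yes; width 1.

Every vertex of G appears in some bag (union = {a, b, c, d, e, f, g, h}); every edge is covered by a bag; and for each vertex v the set of bags containing v is connected in the bag tree. The decomposition is therefore valid. The largest bag has 2 vertices, so the width is 1.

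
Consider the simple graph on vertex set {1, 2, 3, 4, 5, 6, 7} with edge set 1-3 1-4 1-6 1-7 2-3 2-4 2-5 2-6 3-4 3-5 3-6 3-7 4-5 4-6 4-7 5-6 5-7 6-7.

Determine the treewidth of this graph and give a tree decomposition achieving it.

Each bag holds 5 vertices, so the decomposition has width 4, which upper-bounds the treewidth. Conversely, {1, 3, 4, 6, 7} is a clique of size 5, and the vertices of any clique must share a bag in every tree decomposition; so some bag has ≥ 5 vertices and tw(G) ≥ 4. The upper and lower bounds meet at 4, so that is the treewidth.

Treewidth 4.
One such decomposition:
Bags: B1 = {3, 4, 5, 6, 7}  B2 = {2, 3, 4, 5, 6}  B3 = {1, 3, 4, 6, 7}
Tree: B1–B2, B1–B3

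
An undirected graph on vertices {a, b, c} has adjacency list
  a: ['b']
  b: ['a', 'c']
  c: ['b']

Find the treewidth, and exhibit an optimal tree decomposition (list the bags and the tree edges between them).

Treewidth 1.
Bags: B1 = {a, b}  B2 = {b, c}
Tree: B1–B2

The largest bag has 2 vertices, giving width 1; this decomposition certifies tw(G) ≤ 1. Any graph with an edge has treewidth ≥ 1, and G has the edge b–a. Therefore the treewidth is 1.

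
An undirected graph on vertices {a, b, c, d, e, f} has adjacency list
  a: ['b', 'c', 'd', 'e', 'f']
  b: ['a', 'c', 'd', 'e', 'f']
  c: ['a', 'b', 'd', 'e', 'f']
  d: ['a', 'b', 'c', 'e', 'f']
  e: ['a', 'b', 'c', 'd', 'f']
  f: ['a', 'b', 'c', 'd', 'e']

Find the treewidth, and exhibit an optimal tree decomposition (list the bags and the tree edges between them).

Treewidth 5.
One such decomposition:
Bags: B1 = {a, b, c, d, e, f}
Tree: (single bag)

A single bag containing all 6 vertices is trivially a valid decomposition of width 5. On the other hand G contains the 6-clique {a, b, c, d, e, f}. A clique must lie in a single bag of any decomposition, so no decomposition can have width below 5. The upper and lower bounds meet at 5, so that is the treewidth.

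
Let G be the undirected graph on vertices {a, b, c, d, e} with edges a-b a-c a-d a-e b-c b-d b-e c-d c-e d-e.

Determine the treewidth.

4

A width-4 tree decomposition is:
Bags: B1 = {a, b, c, d, e}
Tree: (single bag)
A single bag containing all 5 vertices is trivially a valid decomposition of width 4. For the lower bound, the 5 vertices {a, b, c, d, e} are pairwise adjacent, and any tree decomposition puts a clique entirely inside one bag — forcing width ≥ 4. Therefore the treewidth is 4.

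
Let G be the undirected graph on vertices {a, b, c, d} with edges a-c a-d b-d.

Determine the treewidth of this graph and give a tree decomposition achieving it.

Treewidth 1.
Bags: B1 = {a, d}  B2 = {b, d}  B3 = {a, c}
Tree: B1–B2, B1–B3

Each bag holds 2 vertices, so the decomposition has width 1, which upper-bounds the treewidth. G has an edge, so its treewidth is at least 1. Hence tw(G) = 1 exactly.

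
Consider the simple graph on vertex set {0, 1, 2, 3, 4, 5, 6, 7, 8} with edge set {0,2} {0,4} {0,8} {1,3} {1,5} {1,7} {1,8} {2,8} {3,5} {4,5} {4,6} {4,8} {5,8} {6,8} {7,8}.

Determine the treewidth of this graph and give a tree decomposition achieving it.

Every bag has size at most 3, so the width is 3 − 1 = 2 and tw(G) ≤ 2. Conversely, {1, 5, 8} is a clique of size 3, and the vertices of any clique must share a bag in every tree decomposition; so some bag has ≥ 3 vertices and tw(G) ≥ 2. Combining the bounds, tw(G) = 2.

Treewidth 2.
Bags: B1 = {1, 5, 8}  B2 = {4, 5, 8}  B3 = {0, 4, 8}  B4 = {0, 2, 8}  B5 = {1, 3, 5}  B6 = {1, 7, 8}  B7 = {4, 6, 8}
Tree: B1–B2, B2–B3, B3–B4, B1–B5, B1–B6, B2–B7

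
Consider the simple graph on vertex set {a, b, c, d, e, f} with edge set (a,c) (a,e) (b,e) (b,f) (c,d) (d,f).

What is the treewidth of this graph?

A width-2 tree decomposition is:
Bags: B1 = {a, c, d}  B2 = {a, d, f}  B3 = {a, b, f}  B4 = {a, b, e}
Tree: B1–B2, B2–B3, B3–B4
Each bag holds 3 vertices, so the decomposition has width 2, which upper-bounds the treewidth. Since a–c–d–f–b–e–a is a cycle in G, G is not acyclic. Forests are exactly the graphs of treewidth ≤ 1, so tw(G) ≥ 2. Combining the bounds, tw(G) = 2.

2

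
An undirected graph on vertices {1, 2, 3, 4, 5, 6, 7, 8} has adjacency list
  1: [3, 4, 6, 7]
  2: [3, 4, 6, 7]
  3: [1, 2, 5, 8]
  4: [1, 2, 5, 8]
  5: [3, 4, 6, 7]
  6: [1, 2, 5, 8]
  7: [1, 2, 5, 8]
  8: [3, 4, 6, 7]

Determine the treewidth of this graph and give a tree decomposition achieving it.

Treewidth 4.
One optimal decomposition is:
Bags: B1 = {1, 2, 5, 6, 8}  B2 = {1, 2, 4, 5, 8}  B3 = {1, 2, 5, 7, 8}  B4 = {1, 2, 3, 5, 8}
Tree: B1–B2, B2–B3, B3–B4

The largest bag has 5 vertices, giving width 4; this decomposition certifies tw(G) ≤ 4. For the lower bound: the 5 vertex sets {5,6}, {4,8}, {2,7}, {1}, {3} are disjoint, each induces a connected subgraph, and every pair is joined by at least one edge of G. Contracting each set to a single vertex therefore yields K_{5} as a minor, and since treewidth is minor-monotone, tw(G) ≥ tw(K_{5}) = 4. Therefore the treewidth is 4.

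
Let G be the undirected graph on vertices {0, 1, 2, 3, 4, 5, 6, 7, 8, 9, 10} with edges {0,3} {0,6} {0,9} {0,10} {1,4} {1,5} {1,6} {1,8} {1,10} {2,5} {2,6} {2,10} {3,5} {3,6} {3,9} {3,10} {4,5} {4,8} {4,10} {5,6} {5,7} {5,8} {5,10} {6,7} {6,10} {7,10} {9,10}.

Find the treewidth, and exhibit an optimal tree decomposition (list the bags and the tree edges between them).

Every bag has size at most 4, so the width is 4 − 1 = 3 and tw(G) ≤ 3. For the lower bound, the 4 vertices {1, 4, 5, 8} are pairwise adjacent, and any tree decomposition puts a clique entirely inside one bag — forcing width ≥ 3. Hence tw(G) = 3 exactly.

Treewidth 3.
One optimal decomposition is:
Bags: B1 = {3, 5, 6, 10}  B2 = {0, 3, 6, 10}  B3 = {5, 6, 7, 10}  B4 = {1, 5, 6, 10}  B5 = {0, 3, 9, 10}  B6 = {1, 4, 5, 10}  B7 = {2, 5, 6, 10}  B8 = {1, 4, 5, 8}
Tree: B1–B2, B1–B3, B1–B4, B2–B5, B4–B6, B1–B7, B6–B8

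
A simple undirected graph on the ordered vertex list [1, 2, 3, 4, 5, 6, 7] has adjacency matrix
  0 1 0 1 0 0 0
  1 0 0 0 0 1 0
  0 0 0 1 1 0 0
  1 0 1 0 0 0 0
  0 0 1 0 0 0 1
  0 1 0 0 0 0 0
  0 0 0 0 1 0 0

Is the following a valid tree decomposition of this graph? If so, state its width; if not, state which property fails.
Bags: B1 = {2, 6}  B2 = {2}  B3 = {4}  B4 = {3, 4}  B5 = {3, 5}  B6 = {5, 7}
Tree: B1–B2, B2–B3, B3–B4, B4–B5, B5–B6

A tree decomposition must satisfy three properties: every vertex lies in some bag; for every edge, both endpoints lie together in some bag; and for every vertex, the bags containing it form a connected subtree. Here vertex 1 appears in no bag, so the decomposition is invalid.

No — vertex 1 appears in no bag.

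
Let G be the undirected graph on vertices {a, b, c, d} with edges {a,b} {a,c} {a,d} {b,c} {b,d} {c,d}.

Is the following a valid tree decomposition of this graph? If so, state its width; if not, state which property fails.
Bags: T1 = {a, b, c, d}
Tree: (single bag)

Yes; width 3.

Every vertex of G appears in some bag (union = {a, b, c, d}); every edge is covered by a bag; and for each vertex v the set of bags containing v is connected in the bag tree. The decomposition is therefore valid. The largest bag has 4 vertices, so the width is 3.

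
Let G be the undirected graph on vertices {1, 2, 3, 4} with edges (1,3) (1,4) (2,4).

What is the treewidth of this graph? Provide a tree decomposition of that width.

Every bag has size at most 2, so the width is 2 − 1 = 1 and tw(G) ≤ 1. Any graph with an edge has treewidth ≥ 1, and G has the edge 2–4. Combining the bounds, tw(G) = 1.

Treewidth 1.
One such decomposition:
Bags: B1 = {2, 4}  B2 = {1, 4}  B3 = {1, 3}
Tree: B1–B2, B2–B3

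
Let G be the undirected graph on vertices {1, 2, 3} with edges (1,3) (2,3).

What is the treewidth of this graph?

1

A width-1 tree decomposition is:
Bags: B1 = {2, 3}  B2 = {1, 3}
Tree: B1–B2
The largest bag has 2 vertices, giving width 1; this decomposition certifies tw(G) ≤ 1. G has an edge, so its treewidth is at least 1. Combining the bounds, tw(G) = 1.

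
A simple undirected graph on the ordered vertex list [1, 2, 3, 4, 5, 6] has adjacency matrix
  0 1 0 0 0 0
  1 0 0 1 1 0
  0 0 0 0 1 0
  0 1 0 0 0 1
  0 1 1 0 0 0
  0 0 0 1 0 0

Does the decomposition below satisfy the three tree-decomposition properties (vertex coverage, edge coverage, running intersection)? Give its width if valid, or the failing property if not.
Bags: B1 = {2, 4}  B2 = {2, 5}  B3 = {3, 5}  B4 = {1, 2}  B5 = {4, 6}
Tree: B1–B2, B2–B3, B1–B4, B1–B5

Yes; width 1.

Every vertex of G appears in some bag (union = {1, 2, 3, 4, 5, 6}); every edge is covered by a bag; and for each vertex v the set of bags containing v is connected in the bag tree. The decomposition is therefore valid. The largest bag has 2 vertices, so the width is 1.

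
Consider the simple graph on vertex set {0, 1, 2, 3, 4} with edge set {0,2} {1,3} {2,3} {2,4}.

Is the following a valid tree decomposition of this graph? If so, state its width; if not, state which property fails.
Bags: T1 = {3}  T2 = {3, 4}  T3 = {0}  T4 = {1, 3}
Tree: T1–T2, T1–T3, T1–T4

No — vertex 2 appears in no bag.

A tree decomposition must satisfy three properties: every vertex lies in some bag; for every edge, both endpoints lie together in some bag; and for every vertex, the bags containing it form a connected subtree. Here vertex 2 appears in no bag, so the decomposition is invalid.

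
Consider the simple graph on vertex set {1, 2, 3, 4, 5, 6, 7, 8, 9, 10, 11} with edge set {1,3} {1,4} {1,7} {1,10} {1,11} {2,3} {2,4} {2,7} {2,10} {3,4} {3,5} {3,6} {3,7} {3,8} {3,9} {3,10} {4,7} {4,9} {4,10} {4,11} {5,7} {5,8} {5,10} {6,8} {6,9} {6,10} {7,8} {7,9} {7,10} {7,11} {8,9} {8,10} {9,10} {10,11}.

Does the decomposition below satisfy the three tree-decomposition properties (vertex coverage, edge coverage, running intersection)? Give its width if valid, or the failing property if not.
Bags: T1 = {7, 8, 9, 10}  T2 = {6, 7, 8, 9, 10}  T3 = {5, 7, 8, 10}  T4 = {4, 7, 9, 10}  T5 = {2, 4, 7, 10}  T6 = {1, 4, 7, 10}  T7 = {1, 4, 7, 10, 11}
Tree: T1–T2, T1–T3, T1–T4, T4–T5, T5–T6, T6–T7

No — vertex 3 appears in no bag.

A tree decomposition must satisfy three properties: every vertex lies in some bag; for every edge, both endpoints lie together in some bag; and for every vertex, the bags containing it form a connected subtree. Here vertex 3 appears in no bag, so the decomposition is invalid.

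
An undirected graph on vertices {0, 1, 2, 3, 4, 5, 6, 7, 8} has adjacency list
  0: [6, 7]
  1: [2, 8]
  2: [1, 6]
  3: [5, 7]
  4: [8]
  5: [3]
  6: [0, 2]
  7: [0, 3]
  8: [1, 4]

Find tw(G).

1

A width-1 tree decomposition is:
Bags: B1 = {3, 5}  B2 = {3, 7}  B3 = {0, 7}  B4 = {0, 6}  B5 = {2, 6}  B6 = {1, 2}  B7 = {1, 8}  B8 = {4, 8}
Tree: B1–B2, B2–B3, B3–B4, B4–B5, B5–B6, B6–B7, B7–B8
The largest bag has 2 vertices, giving width 1; this decomposition certifies tw(G) ≤ 1. G has an edge, so its treewidth is at least 1. The upper and lower bounds meet at 1, so that is the treewidth.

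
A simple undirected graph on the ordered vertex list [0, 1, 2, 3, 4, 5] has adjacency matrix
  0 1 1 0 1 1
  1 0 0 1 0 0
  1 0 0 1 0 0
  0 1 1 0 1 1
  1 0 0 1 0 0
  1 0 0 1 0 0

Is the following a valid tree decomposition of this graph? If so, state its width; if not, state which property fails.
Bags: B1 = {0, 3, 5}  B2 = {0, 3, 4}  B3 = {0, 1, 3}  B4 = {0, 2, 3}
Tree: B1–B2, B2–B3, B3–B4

Yes; width 2.

Every vertex of G appears in some bag (union = {0, 1, 2, 3, 4, 5}); every edge is covered by a bag; and for each vertex v the set of bags containing v is connected in the bag tree. The decomposition is therefore valid. The largest bag has 3 vertices, so the width is 2.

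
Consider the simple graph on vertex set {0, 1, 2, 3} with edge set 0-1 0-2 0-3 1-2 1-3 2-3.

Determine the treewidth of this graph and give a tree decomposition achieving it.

Treewidth 3.
One such decomposition:
Bags: B1 = {0, 1, 2, 3}
Tree: (single bag)

A single bag containing all 4 vertices is trivially a valid decomposition of width 3. For the lower bound, the 4 vertices {0, 1, 2, 3} are pairwise adjacent, and any tree decomposition puts a clique entirely inside one bag — forcing width ≥ 3. The upper and lower bounds meet at 3, so that is the treewidth.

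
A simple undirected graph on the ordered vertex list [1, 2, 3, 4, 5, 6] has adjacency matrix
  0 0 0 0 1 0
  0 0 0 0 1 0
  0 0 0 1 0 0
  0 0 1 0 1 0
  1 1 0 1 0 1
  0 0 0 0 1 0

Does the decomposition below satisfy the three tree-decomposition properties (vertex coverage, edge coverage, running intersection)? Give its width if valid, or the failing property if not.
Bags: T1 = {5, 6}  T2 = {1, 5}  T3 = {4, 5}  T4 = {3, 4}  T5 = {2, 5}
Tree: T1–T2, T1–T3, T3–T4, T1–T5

Yes; width 1.

Checking the three conditions: (i) the bags cover all of {1, 2, 3, 4, 5, 6}; (ii) for each edge, some bag contains both endpoints; (iii) the bags containing any fixed vertex form a subtree. All hold, so the decomposition is valid with width 2 − 1 = 1.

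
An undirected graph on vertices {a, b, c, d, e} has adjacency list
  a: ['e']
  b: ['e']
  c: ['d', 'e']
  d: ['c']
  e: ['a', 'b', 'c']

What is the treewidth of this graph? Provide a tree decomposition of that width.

The largest bag has 2 vertices, giving width 1; this decomposition certifies tw(G) ≤ 1. G has an edge, so its treewidth is at least 1. Therefore the treewidth is 1.

Treewidth 1.
Bags: B1 = {c, e}  B2 = {c, d}  B3 = {a, e}  B4 = {b, e}
Tree: B1–B2, B1–B3, B3–B4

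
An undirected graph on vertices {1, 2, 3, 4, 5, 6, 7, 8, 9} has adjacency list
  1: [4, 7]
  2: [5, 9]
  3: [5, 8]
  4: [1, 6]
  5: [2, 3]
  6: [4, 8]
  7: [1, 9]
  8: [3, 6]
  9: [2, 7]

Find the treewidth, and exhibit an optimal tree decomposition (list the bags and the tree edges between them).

Treewidth 2.
One such decomposition:
Bags: B1 = {2, 5, 9}  B2 = {3, 5, 9}  B3 = {3, 8, 9}  B4 = {6, 8, 9}  B5 = {4, 6, 9}  B6 = {1, 4, 9}  B7 = {1, 7, 9}
Tree: B1–B2, B2–B3, B3–B4, B4–B5, B5–B6, B6–B7

Each bag holds 3 vertices, so the decomposition has width 2, which upper-bounds the treewidth. For the lower bound, G contains the cycle 9–2–5–3–8–6–4–1–7–9, so G is not a forest; only forests have treewidth ≤ 1, hence tw(G) ≥ 2. Hence tw(G) = 2 exactly.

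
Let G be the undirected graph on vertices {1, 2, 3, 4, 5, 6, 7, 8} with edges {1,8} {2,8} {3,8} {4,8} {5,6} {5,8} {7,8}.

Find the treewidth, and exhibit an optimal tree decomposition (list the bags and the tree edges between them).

Treewidth 1.
One such decomposition:
Bags: B1 = {5, 8}  B2 = {3, 8}  B3 = {2, 8}  B4 = {1, 8}  B5 = {7, 8}  B6 = {4, 8}  B7 = {5, 6}
Tree: B1–B2, B1–B3, B2–B4, B2–B5, B1–B6, B1–B7

Every bag has size at most 2, so the width is 2 − 1 = 1 and tw(G) ≤ 1. G has an edge, so its treewidth is at least 1. The upper and lower bounds meet at 1, so that is the treewidth.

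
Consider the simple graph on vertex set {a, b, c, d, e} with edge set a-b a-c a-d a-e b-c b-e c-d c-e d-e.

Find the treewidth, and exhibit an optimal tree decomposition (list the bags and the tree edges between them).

Treewidth 3.
One such decomposition:
Bags: B1 = {a, b, c, e}  B2 = {a, c, d, e}
Tree: B1–B2

Each bag holds 4 vertices, so the decomposition has width 3, which upper-bounds the treewidth. Conversely, {a, c, d, e} is a clique of size 4, and the vertices of any clique must share a bag in every tree decomposition; so some bag has ≥ 4 vertices and tw(G) ≥ 3. The upper and lower bounds meet at 3, so that is the treewidth.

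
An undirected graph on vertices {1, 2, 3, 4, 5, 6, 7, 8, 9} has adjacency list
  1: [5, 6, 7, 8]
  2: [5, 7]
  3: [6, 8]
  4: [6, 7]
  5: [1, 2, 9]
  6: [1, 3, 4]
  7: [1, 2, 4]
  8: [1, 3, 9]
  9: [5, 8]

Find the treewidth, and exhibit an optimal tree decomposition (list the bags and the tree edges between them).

Treewidth 3.
One optimal decomposition is:
Bags: B1 = {2, 5, 8, 9}  B2 = {1, 2, 5, 8}  B3 = {1, 2, 7, 8}  B4 = {1, 3, 7, 8}  B5 = {1, 3, 6, 7}  B6 = {3, 4, 6, 7}
Tree: B1–B2, B2–B3, B3–B4, B4–B5, B5–B6

The largest bag has 4 vertices, giving width 3; this decomposition certifies tw(G) ≤ 3. For the lower bound: the 4 vertex sets {2,5,9}, {8}, {1}, {3,4,6,7} are disjoint, each induces a connected subgraph, and every pair is joined by at least one edge of G. Contracting each set to a single vertex therefore yields K_{4} as a minor, and since treewidth is minor-monotone, tw(G) ≥ tw(K_{4}) = 3. Hence tw(G) = 3 exactly.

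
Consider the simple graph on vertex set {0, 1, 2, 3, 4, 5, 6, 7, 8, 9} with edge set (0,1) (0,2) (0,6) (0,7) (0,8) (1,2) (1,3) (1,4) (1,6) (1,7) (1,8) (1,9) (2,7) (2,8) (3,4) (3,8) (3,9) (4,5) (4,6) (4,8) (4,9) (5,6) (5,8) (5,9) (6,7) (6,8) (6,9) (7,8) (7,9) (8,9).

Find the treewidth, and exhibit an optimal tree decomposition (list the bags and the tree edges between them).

Treewidth 4.
One such decomposition:
Bags: B1 = {0, 1, 6, 7, 8}  B2 = {1, 6, 7, 8, 9}  B3 = {1, 4, 6, 8, 9}  B4 = {4, 5, 6, 8, 9}  B5 = {1, 3, 4, 8, 9}  B6 = {0, 1, 2, 7, 8}
Tree: B1–B2, B2–B3, B3–B4, B3–B5, B1–B6

Every bag has size at most 5, so the width is 5 − 1 = 4 and tw(G) ≤ 4. On the other hand G contains the 5-clique {0, 1, 2, 7, 8}. A clique must lie in a single bag of any decomposition, so no decomposition can have width below 4. The upper and lower bounds meet at 4, so that is the treewidth.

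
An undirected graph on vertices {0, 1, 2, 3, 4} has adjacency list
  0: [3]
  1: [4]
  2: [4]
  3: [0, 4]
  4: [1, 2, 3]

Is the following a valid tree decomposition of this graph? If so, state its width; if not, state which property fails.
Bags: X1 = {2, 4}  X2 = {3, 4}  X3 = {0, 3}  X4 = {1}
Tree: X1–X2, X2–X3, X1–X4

No — edge (4,1) lies in no bag.

A tree decomposition must satisfy three properties: every vertex lies in some bag; for every edge, both endpoints lie together in some bag; and for every vertex, the bags containing it form a connected subtree. Here edge (4,1) lies in no bag, so the decomposition is invalid.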